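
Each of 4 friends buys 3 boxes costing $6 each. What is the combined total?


Cost per person:
3 x $6 = $18
Group total:
4 x $18 = $72

$72


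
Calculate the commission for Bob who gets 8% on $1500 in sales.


Convert rate to decimal:
8% = 0.08
Multiply by sales:
$1500 x 0.08 = $120

$120


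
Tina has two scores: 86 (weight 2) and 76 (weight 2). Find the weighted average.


Weighted sum:
2 x 86 + 2 x 76 = 324
Total weight:
2 + 2 = 4
Weighted average:
324 / 4 = 81

81


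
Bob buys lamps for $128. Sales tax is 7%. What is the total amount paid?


Calculate the tax:
7% of $128 = $8.96
Add tax to price:
$128 + $8.96 = $136.96

$136.96


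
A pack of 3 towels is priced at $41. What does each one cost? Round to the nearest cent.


Total cost: $41
Number of items: 3
Unit price: $41 / 3 = $13.6666... ≈ $13.67

$13.67


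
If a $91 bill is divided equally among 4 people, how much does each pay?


Total bill: $91
Number of people: 4
Each pays: $91 / 4 = $22.75

$22.75


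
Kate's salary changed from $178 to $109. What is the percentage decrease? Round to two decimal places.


Find the absolute change:
|109 - 178| = 69
Divide by original and multiply by 100:
69 / 178 x 100 = 38.7640...% ≈ 38.76%

38.76%


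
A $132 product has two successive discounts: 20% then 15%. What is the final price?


First discount:
20% of $132 = $26.40
Price after first discount:
$132 - $26.40 = $105.60
Second discount:
15% of $105.60 = $15.84
Final price:
$105.60 - $15.84 = $89.76

$89.76


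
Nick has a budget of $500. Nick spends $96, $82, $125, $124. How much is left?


Add up expenses:
$96 + $82 + $125 + $124 = $427
Subtract from budget:
$500 - $427 = $73

$73


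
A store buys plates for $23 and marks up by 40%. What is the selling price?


Calculate the markup amount:
40% of $23 = $9.20
Add to cost:
$23 + $9.20 = $32.20

$32.20


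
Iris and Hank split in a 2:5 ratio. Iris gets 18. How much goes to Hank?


Find the multiplier:
18 / 2 = 9
Apply to Hank's share:
5 x 9 = 45

45


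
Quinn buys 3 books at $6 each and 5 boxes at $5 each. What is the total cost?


Cost of books:
3 x $6 = $18
Cost of boxes:
5 x $5 = $25
Add both:
$18 + $25 = $43

$43


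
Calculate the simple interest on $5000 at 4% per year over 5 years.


Use the formula I = P x R x T / 100
P x R x T = 5000 x 4 x 5 = 100000
I = 100000 / 100 = $1000

$1000


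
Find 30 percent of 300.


Convert percentage to decimal:
30% = 0.3
Multiply:
300 x 0.3 = 90

90


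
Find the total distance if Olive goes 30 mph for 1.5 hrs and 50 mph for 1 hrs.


Leg 1 distance:
30 x 1.5 = 45 miles
Leg 2 distance:
50 x 1 = 50 miles
Total distance:
45 + 50 = 95 miles

95 miles


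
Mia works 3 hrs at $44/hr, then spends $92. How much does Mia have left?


Calculate earnings:
3 x $44 = $132
Subtract spending:
$132 - $92 = $40

$40


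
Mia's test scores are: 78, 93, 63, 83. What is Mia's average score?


Add the scores:
78 + 93 + 63 + 83 = 317
Divide by the number of tests:
317 / 4 = 79.25

79.25


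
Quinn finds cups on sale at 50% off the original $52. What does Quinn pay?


Calculate the discount amount:
50% of $52 = $26
Subtract from original:
$52 - $26 = $26

$26


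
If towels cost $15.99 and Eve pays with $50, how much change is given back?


Start with the amount paid:
$50
Subtract the price:
$50 - $15.99 = $34.01

$34.01


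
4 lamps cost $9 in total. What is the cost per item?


Total cost: $9
Number of items: 4
Unit price: $9 / 4 = $2.25

$2.25


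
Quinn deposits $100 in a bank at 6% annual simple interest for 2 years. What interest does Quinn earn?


Use the formula I = P x R x T / 100
P x R x T = 100 x 6 x 2 = 1200
I = 1200 / 100 = $12

$12


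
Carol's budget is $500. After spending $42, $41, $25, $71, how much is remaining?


Add up expenses:
$42 + $41 + $25 + $71 = $179
Subtract from budget:
$500 - $179 = $321

$321


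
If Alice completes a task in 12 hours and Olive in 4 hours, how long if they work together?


Alice's rate: 1/12 of the job per hour
Olive's rate: 1/4 of the job per hour
Combined rate: 1/12 + 1/4 = 1/3 per hour
Time = 1 / (1/3) = 3 hours

3 hours


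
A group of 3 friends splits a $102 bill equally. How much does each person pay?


Total bill: $102
Number of people: 3
Each pays: $102 / 3 = $34

$34


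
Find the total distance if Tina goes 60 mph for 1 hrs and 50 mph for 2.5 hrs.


Leg 1 distance:
60 x 1 = 60 miles
Leg 2 distance:
50 x 2.5 = 125 miles
Total distance:
60 + 125 = 185 miles

185 miles


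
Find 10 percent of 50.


Convert percentage to decimal:
10% = 0.1
Multiply:
50 x 0.1 = 5

5


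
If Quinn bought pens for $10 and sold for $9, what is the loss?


Selling price = $9
Cost price = $10
Loss = cost price - selling price:
Loss = $10 - $9 = $1

$1


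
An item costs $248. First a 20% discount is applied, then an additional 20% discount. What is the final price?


First discount:
20% of $248 = $49.60
Price after first discount:
$248 - $49.60 = $198.40
Second discount:
20% of $198.40 = $39.68
Final price:
$198.40 - $39.68 = $158.72

$158.72


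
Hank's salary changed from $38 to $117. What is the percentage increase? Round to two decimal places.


Find the absolute change:
|117 - 38| = 79
Divide by original and multiply by 100:
79 / 38 x 100 = 207.8947...% ≈ 207.89%

207.89%


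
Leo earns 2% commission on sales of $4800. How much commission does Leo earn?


Convert rate to decimal:
2% = 0.02
Multiply by sales:
$4800 x 0.02 = $96

$96


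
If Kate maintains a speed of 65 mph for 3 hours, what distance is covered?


Use the formula: distance = speed x time
Speed = 65 mph, Time = 3 hours
65 x 3 = 195 miles

195 miles


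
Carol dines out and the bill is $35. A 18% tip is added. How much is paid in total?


Calculate the tip:
18% of $35 = $6.30
Add tip to meal cost:
$35 + $6.30 = $41.30

$41.30


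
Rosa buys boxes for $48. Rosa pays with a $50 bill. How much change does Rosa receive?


Start with the amount paid:
$50
Subtract the price:
$50 - $48 = $2

$2


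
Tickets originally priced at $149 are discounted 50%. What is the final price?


Calculate the discount amount:
50% of $149 = $74.50
Subtract from original:
$149 - $74.50 = $74.50

$74.50


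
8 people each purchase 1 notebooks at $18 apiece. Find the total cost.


Cost per person:
1 x $18 = $18
Group total:
8 x $18 = $144

$144


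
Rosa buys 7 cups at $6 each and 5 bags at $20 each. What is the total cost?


Cost of cups:
7 x $6 = $42
Cost of bags:
5 x $20 = $100
Add both:
$42 + $100 = $142

$142


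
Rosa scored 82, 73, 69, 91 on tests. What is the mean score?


Add the scores:
82 + 73 + 69 + 91 = 315
Divide by the number of tests:
315 / 4 = 78.75

78.75


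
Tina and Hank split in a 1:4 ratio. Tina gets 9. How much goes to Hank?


Find the multiplier:
9 / 1 = 9
Apply to Hank's share:
4 x 9 = 36

36


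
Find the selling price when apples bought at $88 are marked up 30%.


Calculate the markup amount:
30% of $88 = $26.40
Add to cost:
$88 + $26.40 = $114.40

$114.40


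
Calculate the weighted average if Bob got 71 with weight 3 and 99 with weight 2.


Weighted sum:
3 x 71 + 2 x 99 = 411
Total weight:
3 + 2 = 5
Weighted average:
411 / 5 = 82.2

82.2


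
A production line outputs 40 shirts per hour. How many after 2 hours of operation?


Production rate: 40 shirts per hour
Time: 2 hours
Total: 40 x 2 = 80 shirts

80 shirts


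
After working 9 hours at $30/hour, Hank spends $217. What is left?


Calculate earnings:
9 x $30 = $270
Subtract spending:
$270 - $217 = $53

$53


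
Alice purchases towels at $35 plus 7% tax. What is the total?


Calculate the tax:
7% of $35 = $2.45
Add tax to price:
$35 + $2.45 = $37.45

$37.45


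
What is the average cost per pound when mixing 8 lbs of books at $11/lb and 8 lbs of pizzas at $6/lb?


Cost of books:
8 x $11 = $88
Cost of pizzas:
8 x $6 = $48
Total cost: $88 + $48 = $136
Total weight: 16 lbs
Average: $136 / 16 = $8.50/lb

$8.50/lb


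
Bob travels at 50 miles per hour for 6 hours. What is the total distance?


Use the formula: distance = speed x time
Speed = 50 mph, Time = 6 hours
50 x 6 = 300 miles

300 miles


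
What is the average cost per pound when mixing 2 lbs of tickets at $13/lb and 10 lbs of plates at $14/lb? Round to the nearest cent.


Cost of tickets:
2 x $13 = $26
Cost of plates:
10 x $14 = $140
Total cost: $26 + $140 = $166
Total weight: 12 lbs
Average: $166 / 12 = $13.8333... ≈ $13.83/lb

$13.83/lb


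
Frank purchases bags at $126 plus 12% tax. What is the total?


Calculate the tax:
12% of $126 = $15.12
Add tax to price:
$126 + $15.12 = $141.12

$141.12


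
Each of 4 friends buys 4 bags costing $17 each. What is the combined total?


Cost per person:
4 x $17 = $68
Group total:
4 x $68 = $272

$272


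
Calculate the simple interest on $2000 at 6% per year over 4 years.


Use the formula I = P x R x T / 100
P x R x T = 2000 x 6 x 4 = 48000
I = 48000 / 100 = $480

$480


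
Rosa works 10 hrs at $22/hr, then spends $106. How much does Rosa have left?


Calculate earnings:
10 x $22 = $220
Subtract spending:
$220 - $106 = $114

$114


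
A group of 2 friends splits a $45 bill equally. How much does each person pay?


Total bill: $45
Number of people: 2
Each pays: $45 / 2 = $22.50

$22.50


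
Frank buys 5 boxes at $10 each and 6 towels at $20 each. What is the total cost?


Cost of boxes:
5 x $10 = $50
Cost of towels:
6 x $20 = $120
Add both:
$50 + $120 = $170

$170


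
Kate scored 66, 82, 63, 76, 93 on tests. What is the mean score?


Add the scores:
66 + 82 + 63 + 76 + 93 = 380
Divide by the number of tests:
380 / 5 = 76

76


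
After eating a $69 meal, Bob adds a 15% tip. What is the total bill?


Calculate the tip:
15% of $69 = $10.35
Add tip to meal cost:
$69 + $10.35 = $79.35

$79.35


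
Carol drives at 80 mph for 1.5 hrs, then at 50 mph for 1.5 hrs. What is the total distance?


Leg 1 distance:
80 x 1.5 = 120 miles
Leg 2 distance:
50 x 1.5 = 75 miles
Total distance:
120 + 75 = 195 miles

195 miles


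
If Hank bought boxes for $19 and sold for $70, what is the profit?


Selling price = $70
Cost price = $19
Profit = selling price - cost price:
Profit = $70 - $19 = $51

$51


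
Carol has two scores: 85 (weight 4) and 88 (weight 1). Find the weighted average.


Weighted sum:
4 x 85 + 1 x 88 = 428
Total weight:
4 + 1 = 5
Weighted average:
428 / 5 = 85.6

85.6


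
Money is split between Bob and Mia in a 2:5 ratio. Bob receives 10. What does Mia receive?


Find the multiplier:
10 / 2 = 5
Apply to Mia's share:
5 x 5 = 25

25


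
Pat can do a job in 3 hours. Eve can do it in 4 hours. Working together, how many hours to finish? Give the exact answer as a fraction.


Pat's rate: 1/3 of the job per hour
Eve's rate: 1/4 of the job per hour
Combined rate: 1/3 + 1/4 = 7/12 per hour
Time = 1 / (7/12) = 12/7 hours (≈ 1.71 hours)

12/7 hours


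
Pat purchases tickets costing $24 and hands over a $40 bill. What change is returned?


Start with the amount paid:
$40
Subtract the price:
$40 - $24 = $16

$16


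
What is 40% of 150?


Convert percentage to decimal:
40% = 0.4
Multiply:
150 x 0.4 = 60

60


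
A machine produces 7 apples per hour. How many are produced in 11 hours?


Production rate: 7 apples per hour
Time: 11 hours
Total: 7 x 11 = 77 apples

77 apples


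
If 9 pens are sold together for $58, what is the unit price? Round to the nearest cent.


Total cost: $58
Number of items: 9
Unit price: $58 / 9 = $6.4444... ≈ $6.44

$6.44


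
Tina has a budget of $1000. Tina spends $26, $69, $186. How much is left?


Add up expenses:
$26 + $69 + $186 = $281
Subtract from budget:
$1000 - $281 = $719

$719


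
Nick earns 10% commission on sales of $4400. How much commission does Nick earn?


Convert rate to decimal:
10% = 0.1
Multiply by sales:
$4400 x 0.1 = $440

$440


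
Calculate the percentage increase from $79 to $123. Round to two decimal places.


Find the absolute change:
|123 - 79| = 44
Divide by original and multiply by 100:
44 / 79 x 100 = 55.6962...% ≈ 55.7%

55.7%


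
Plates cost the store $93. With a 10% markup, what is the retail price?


Calculate the markup amount:
10% of $93 = $9.30
Add to cost:
$93 + $9.30 = $102.30

$102.30


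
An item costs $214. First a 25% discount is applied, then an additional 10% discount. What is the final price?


First discount:
25% of $214 = $53.50
Price after first discount:
$214 - $53.50 = $160.50
Second discount:
10% of $160.50 = $16.05
Final price:
$160.50 - $16.05 = $144.45

$144.45


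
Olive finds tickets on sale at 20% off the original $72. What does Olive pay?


Calculate the discount amount:
20% of $72 = $14.40
Subtract from original:
$72 - $14.40 = $57.60

$57.60


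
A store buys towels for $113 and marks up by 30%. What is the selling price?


Calculate the markup amount:
30% of $113 = $33.90
Add to cost:
$113 + $33.90 = $146.90

$146.90


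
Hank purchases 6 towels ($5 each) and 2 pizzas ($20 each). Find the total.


Cost of towels:
6 x $5 = $30
Cost of pizzas:
2 x $20 = $40
Add both:
$30 + $40 = $70

$70


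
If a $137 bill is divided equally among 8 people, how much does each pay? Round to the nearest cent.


Total bill: $137
Number of people: 8
Each pays: $137 / 8 = $17.125 ≈ $17.13

$17.13


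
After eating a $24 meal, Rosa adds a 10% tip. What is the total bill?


Calculate the tip:
10% of $24 = $2.40
Add tip to meal cost:
$24 + $2.40 = $26.40

$26.40


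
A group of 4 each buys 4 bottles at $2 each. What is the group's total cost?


Cost per person:
4 x $2 = $8
Group total:
4 x $8 = $32

$32


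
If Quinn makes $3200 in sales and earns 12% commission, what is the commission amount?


Convert rate to decimal:
12% = 0.12
Multiply by sales:
$3200 x 0.12 = $384

$384


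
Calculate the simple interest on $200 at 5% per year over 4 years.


Use the formula I = P x R x T / 100
P x R x T = 200 x 5 x 4 = 4000
I = 4000 / 100 = $40

$40


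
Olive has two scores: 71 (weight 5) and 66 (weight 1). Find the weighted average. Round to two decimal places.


Weighted sum:
5 x 71 + 1 x 66 = 421
Total weight:
5 + 1 = 6
Weighted average:
421 / 6 = 70.1666... ≈ 70.17

70.17


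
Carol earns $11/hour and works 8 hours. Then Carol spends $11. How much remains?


Calculate earnings:
8 x $11 = $88
Subtract spending:
$88 - $11 = $77

$77


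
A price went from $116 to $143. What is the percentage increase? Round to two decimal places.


Find the absolute change:
|143 - 116| = 27
Divide by original and multiply by 100:
27 / 116 x 100 = 23.2758...% ≈ 23.28%

23.28%


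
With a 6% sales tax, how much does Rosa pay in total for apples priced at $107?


Calculate the tax:
6% of $107 = $6.42
Add tax to price:
$107 + $6.42 = $113.42

$113.42


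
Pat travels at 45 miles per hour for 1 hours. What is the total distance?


Use the formula: distance = speed x time
Speed = 45 mph, Time = 1 hours
45 x 1 = 45 miles

45 miles


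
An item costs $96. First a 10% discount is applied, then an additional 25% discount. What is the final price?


First discount:
10% of $96 = $9.60
Price after first discount:
$96 - $9.60 = $86.40
Second discount:
25% of $86.40 = $21.60
Final price:
$86.40 - $21.60 = $64.80

$64.80


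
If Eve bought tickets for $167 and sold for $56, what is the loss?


Selling price = $56
Cost price = $167
Loss = cost price - selling price:
Loss = $167 - $56 = $111

$111


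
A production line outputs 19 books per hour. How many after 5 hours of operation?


Production rate: 19 books per hour
Time: 5 hours
Total: 19 x 5 = 95 books

95 books


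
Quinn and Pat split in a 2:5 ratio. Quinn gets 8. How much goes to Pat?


Find the multiplier:
8 / 2 = 4
Apply to Pat's share:
5 x 4 = 20

20


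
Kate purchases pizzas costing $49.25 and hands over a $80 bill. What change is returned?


Start with the amount paid:
$80
Subtract the price:
$80 - $49.25 = $30.75

$30.75


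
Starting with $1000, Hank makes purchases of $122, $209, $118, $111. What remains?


Add up expenses:
$122 + $209 + $118 + $111 = $560
Subtract from budget:
$1000 - $560 = $440

$440


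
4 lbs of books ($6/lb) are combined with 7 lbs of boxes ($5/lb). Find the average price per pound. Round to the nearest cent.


Cost of books:
4 x $6 = $24
Cost of boxes:
7 x $5 = $35
Total cost: $24 + $35 = $59
Total weight: 11 lbs
Average: $59 / 11 = $5.3636... ≈ $5.36/lb

$5.36/lb


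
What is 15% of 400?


Convert percentage to decimal:
15% = 0.15
Multiply:
400 x 0.15 = 60

60


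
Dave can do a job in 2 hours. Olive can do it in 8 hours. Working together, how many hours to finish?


Dave's rate: 1/2 of the job per hour
Olive's rate: 1/8 of the job per hour
Combined rate: 1/2 + 1/8 = 5/8 per hour
Time = 1 / (5/8) = 8/5 = 1.6 hours

1.6 hours


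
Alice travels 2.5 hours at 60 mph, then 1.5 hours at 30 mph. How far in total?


Leg 1 distance:
60 x 2.5 = 150 miles
Leg 2 distance:
30 x 1.5 = 45 miles
Total distance:
150 + 45 = 195 miles

195 miles


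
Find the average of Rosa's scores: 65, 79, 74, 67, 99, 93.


Add the scores:
65 + 79 + 74 + 67 + 99 + 93 = 477
Divide by the number of tests:
477 / 6 = 79.5

79.5


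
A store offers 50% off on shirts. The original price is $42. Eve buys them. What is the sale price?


Calculate the discount amount:
50% of $42 = $21
Subtract from original:
$42 - $21 = $21

$21


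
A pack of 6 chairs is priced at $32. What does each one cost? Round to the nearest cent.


Total cost: $32
Number of items: 6
Unit price: $32 / 6 = $5.3333... ≈ $5.33

$5.33


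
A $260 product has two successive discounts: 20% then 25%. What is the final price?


First discount:
20% of $260 = $52
Price after first discount:
$260 - $52 = $208
Second discount:
25% of $208 = $52
Final price:
$208 - $52 = $156

$156


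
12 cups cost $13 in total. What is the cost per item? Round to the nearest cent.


Total cost: $13
Number of items: 12
Unit price: $13 / 12 = $1.0833... ≈ $1.08

$1.08


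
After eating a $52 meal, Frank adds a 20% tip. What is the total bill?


Calculate the tip:
20% of $52 = $10.40
Add tip to meal cost:
$52 + $10.40 = $62.40

$62.40


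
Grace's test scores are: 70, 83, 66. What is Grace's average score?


Add the scores:
70 + 83 + 66 = 219
Divide by the number of tests:
219 / 3 = 73

73


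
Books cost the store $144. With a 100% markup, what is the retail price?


Calculate the markup amount:
100% of $144 = $144
Add to cost:
$144 + $144 = $288

$288


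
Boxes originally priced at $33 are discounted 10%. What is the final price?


Calculate the discount amount:
10% of $33 = $3.30
Subtract from original:
$33 - $3.30 = $29.70

$29.70


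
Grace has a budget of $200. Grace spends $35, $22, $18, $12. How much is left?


Add up expenses:
$35 + $22 + $18 + $12 = $87
Subtract from budget:
$200 - $87 = $113

$113


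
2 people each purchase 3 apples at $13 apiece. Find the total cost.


Cost per person:
3 x $13 = $39
Group total:
2 x $39 = $78

$78


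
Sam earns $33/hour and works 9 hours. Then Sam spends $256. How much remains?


Calculate earnings:
9 x $33 = $297
Subtract spending:
$297 - $256 = $41

$41


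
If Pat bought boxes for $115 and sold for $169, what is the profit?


Selling price = $169
Cost price = $115
Profit = selling price - cost price:
Profit = $169 - $115 = $54

$54


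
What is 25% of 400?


Convert percentage to decimal:
25% = 0.25
Multiply:
400 x 0.25 = 100

100


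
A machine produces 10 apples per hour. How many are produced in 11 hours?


Production rate: 10 apples per hour
Time: 11 hours
Total: 10 x 11 = 110 apples

110 apples


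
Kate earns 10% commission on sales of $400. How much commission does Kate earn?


Convert rate to decimal:
10% = 0.1
Multiply by sales:
$400 x 0.1 = $40

$40


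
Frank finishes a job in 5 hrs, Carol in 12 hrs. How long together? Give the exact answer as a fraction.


Frank's rate: 1/5 of the job per hour
Carol's rate: 1/12 of the job per hour
Combined rate: 1/5 + 1/12 = 17/60 per hour
Time = 1 / (17/60) = 60/17 hours (≈ 3.53 hours)

60/17 hours


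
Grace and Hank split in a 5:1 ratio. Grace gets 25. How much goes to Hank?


Find the multiplier:
25 / 5 = 5
Apply to Hank's share:
1 x 5 = 5

5


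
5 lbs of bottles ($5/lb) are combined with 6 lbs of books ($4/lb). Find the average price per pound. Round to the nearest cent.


Cost of bottles:
5 x $5 = $25
Cost of books:
6 x $4 = $24
Total cost: $25 + $24 = $49
Total weight: 11 lbs
Average: $49 / 11 = $4.4545... ≈ $4.45/lb

$4.45/lb


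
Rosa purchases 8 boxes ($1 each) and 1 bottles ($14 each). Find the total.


Cost of boxes:
8 x $1 = $8
Cost of bottles:
1 x $14 = $14
Add both:
$8 + $14 = $22

$22


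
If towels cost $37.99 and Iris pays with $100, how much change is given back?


Start with the amount paid:
$100
Subtract the price:
$100 - $37.99 = $62.01

$62.01


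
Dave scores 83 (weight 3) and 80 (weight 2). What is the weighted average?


Weighted sum:
3 x 83 + 2 x 80 = 409
Total weight:
3 + 2 = 5
Weighted average:
409 / 5 = 81.8

81.8


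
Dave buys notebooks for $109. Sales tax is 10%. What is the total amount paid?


Calculate the tax:
10% of $109 = $10.90
Add tax to price:
$109 + $10.90 = $119.90

$119.90


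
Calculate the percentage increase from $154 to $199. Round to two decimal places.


Find the absolute change:
|199 - 154| = 45
Divide by original and multiply by 100:
45 / 154 x 100 = 29.2207...% ≈ 29.22%

29.22%


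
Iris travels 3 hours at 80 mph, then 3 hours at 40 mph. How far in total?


Leg 1 distance:
80 x 3 = 240 miles
Leg 2 distance:
40 x 3 = 120 miles
Total distance:
240 + 120 = 360 miles

360 miles


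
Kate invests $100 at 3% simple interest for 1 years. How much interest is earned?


Use the formula I = P x R x T / 100
P x R x T = 100 x 3 x 1 = 300
I = 300 / 100 = $3

$3


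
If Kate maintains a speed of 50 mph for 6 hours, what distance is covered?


Use the formula: distance = speed x time
Speed = 50 mph, Time = 6 hours
50 x 6 = 300 miles

300 miles


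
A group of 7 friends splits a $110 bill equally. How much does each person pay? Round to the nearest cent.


Total bill: $110
Number of people: 7
Each pays: $110 / 7 = $15.7142... ≈ $15.71

$15.71


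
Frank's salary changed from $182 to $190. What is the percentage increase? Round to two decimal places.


Find the absolute change:
|190 - 182| = 8
Divide by original and multiply by 100:
8 / 182 x 100 = 4.3956...% ≈ 4.4%

4.4%


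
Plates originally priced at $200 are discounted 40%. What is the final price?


Calculate the discount amount:
40% of $200 = $80
Subtract from original:
$200 - $80 = $120

$120


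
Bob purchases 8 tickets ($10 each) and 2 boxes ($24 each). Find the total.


Cost of tickets:
8 x $10 = $80
Cost of boxes:
2 x $24 = $48
Add both:
$80 + $48 = $128

$128


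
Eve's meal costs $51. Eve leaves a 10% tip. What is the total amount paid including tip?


Calculate the tip:
10% of $51 = $5.10
Add tip to meal cost:
$51 + $5.10 = $56.10

$56.10


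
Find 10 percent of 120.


Convert percentage to decimal:
10% = 0.1
Multiply:
120 x 0.1 = 12

12


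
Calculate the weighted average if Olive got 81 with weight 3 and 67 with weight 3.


Weighted sum:
3 x 81 + 3 x 67 = 444
Total weight:
3 + 3 = 6
Weighted average:
444 / 6 = 74

74


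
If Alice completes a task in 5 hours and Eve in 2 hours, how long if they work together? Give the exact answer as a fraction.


Alice's rate: 1/5 of the job per hour
Eve's rate: 1/2 of the job per hour
Combined rate: 1/5 + 1/2 = 7/10 per hour
Time = 1 / (7/10) = 10/7 hours (≈ 1.43 hours)

10/7 hours


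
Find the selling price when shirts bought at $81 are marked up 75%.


Calculate the markup amount:
75% of $81 = $60.75
Add to cost:
$81 + $60.75 = $141.75

$141.75


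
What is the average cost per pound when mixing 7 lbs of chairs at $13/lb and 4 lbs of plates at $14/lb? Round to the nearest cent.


Cost of chairs:
7 x $13 = $91
Cost of plates:
4 x $14 = $56
Total cost: $91 + $56 = $147
Total weight: 11 lbs
Average: $147 / 11 = $13.3636... ≈ $13.36/lb

$13.36/lb


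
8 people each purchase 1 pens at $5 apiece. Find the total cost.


Cost per person:
1 x $5 = $5
Group total:
8 x $5 = $40

$40


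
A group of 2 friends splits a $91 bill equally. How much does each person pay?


Total bill: $91
Number of people: 2
Each pays: $91 / 2 = $45.50

$45.50


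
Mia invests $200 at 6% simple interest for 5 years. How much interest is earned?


Use the formula I = P x R x T / 100
P x R x T = 200 x 6 x 5 = 6000
I = 6000 / 100 = $60

$60


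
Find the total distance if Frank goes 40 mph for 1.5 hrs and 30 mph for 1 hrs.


Leg 1 distance:
40 x 1.5 = 60 miles
Leg 2 distance:
30 x 1 = 30 miles
Total distance:
60 + 30 = 90 miles

90 miles


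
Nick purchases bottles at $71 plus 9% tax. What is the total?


Calculate the tax:
9% of $71 = $6.39
Add tax to price:
$71 + $6.39 = $77.39

$77.39


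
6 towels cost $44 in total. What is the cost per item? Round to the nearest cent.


Total cost: $44
Number of items: 6
Unit price: $44 / 6 = $7.3333... ≈ $7.33

$7.33


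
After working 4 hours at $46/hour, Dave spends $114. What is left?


Calculate earnings:
4 x $46 = $184
Subtract spending:
$184 - $114 = $70

$70


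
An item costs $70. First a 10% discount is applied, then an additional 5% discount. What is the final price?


First discount:
10% of $70 = $7
Price after first discount:
$70 - $7 = $63
Second discount:
5% of $63 = $3.15
Final price:
$63 - $3.15 = $59.85

$59.85


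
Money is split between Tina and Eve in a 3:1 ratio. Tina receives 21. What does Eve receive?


Find the multiplier:
21 / 3 = 7
Apply to Eve's share:
1 x 7 = 7

7


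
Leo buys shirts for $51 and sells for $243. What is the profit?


Selling price = $243
Cost price = $51
Profit = selling price - cost price:
Profit = $243 - $51 = $192

$192


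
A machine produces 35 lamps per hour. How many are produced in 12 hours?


Production rate: 35 lamps per hour
Time: 12 hours
Total: 35 x 12 = 420 lamps

420 lamps


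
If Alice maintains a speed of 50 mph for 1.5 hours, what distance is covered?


Use the formula: distance = speed x time
Speed = 50 mph, Time = 1.5 hours
50 x 1.5 = 75 miles

75 miles


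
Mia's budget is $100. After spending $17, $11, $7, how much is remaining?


Add up expenses:
$17 + $11 + $7 = $35
Subtract from budget:
$100 - $35 = $65

$65


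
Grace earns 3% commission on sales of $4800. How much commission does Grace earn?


Convert rate to decimal:
3% = 0.03
Multiply by sales:
$4800 x 0.03 = $144

$144


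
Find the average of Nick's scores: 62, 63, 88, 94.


Add the scores:
62 + 63 + 88 + 94 = 307
Divide by the number of tests:
307 / 4 = 76.75

76.75


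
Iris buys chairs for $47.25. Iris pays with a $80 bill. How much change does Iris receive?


Start with the amount paid:
$80
Subtract the price:
$80 - $47.25 = $32.75

$32.75


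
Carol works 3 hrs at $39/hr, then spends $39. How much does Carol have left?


Calculate earnings:
3 x $39 = $117
Subtract spending:
$117 - $39 = $78

$78


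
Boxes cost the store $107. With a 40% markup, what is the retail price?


Calculate the markup amount:
40% of $107 = $42.80
Add to cost:
$107 + $42.80 = $149.80

$149.80


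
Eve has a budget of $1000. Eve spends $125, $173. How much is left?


Add up expenses:
$125 + $173 = $298
Subtract from budget:
$1000 - $298 = $702

$702


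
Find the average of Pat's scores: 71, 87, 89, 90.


Add the scores:
71 + 87 + 89 + 90 = 337
Divide by the number of tests:
337 / 4 = 84.25

84.25


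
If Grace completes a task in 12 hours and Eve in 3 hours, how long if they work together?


Grace's rate: 1/12 of the job per hour
Eve's rate: 1/3 of the job per hour
Combined rate: 1/12 + 1/3 = 5/12 per hour
Time = 1 / (5/12) = 12/5 = 2.4 hours

2.4 hours


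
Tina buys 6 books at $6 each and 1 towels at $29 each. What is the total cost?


Cost of books:
6 x $6 = $36
Cost of towels:
1 x $29 = $29
Add both:
$36 + $29 = $65

$65


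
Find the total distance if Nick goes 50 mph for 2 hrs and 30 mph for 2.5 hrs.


Leg 1 distance:
50 x 2 = 100 miles
Leg 2 distance:
30 x 2.5 = 75 miles
Total distance:
100 + 75 = 175 miles

175 miles


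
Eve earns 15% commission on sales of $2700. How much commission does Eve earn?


Convert rate to decimal:
15% = 0.15
Multiply by sales:
$2700 x 0.15 = $405

$405


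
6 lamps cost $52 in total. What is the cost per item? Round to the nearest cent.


Total cost: $52
Number of items: 6
Unit price: $52 / 6 = $8.6666... ≈ $8.67

$8.67


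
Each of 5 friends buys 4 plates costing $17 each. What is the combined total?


Cost per person:
4 x $17 = $68
Group total:
5 x $68 = $340

$340


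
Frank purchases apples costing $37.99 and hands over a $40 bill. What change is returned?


Start with the amount paid:
$40
Subtract the price:
$40 - $37.99 = $2.01

$2.01


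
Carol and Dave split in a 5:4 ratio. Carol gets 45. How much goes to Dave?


Find the multiplier:
45 / 5 = 9
Apply to Dave's share:
4 x 9 = 36

36


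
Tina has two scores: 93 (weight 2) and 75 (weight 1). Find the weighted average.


Weighted sum:
2 x 93 + 1 x 75 = 261
Total weight:
2 + 1 = 3
Weighted average:
261 / 3 = 87

87


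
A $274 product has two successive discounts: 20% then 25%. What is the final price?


First discount:
20% of $274 = $54.80
Price after first discount:
$274 - $54.80 = $219.20
Second discount:
25% of $219.20 = $54.80
Final price:
$219.20 - $54.80 = $164.40

$164.40


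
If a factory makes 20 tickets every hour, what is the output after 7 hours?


Production rate: 20 tickets per hour
Time: 7 hours
Total: 20 x 7 = 140 tickets

140 tickets


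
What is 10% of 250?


Convert percentage to decimal:
10% = 0.1
Multiply:
250 x 0.1 = 25

25


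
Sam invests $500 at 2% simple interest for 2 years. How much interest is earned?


Use the formula I = P x R x T / 100
P x R x T = 500 x 2 x 2 = 2000
I = 2000 / 100 = $20

$20


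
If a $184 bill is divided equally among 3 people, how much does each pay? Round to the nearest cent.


Total bill: $184
Number of people: 3
Each pays: $184 / 3 = $61.3333... ≈ $61.33

$61.33


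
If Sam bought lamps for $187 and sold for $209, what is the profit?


Selling price = $209
Cost price = $187
Profit = selling price - cost price:
Profit = $209 - $187 = $22

$22


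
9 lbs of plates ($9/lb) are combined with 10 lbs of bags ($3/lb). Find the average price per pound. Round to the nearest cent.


Cost of plates:
9 x $9 = $81
Cost of bags:
10 x $3 = $30
Total cost: $81 + $30 = $111
Total weight: 19 lbs
Average: $111 / 19 = $5.8421... ≈ $5.84/lb

$5.84/lb


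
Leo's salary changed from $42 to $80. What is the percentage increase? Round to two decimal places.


Find the absolute change:
|80 - 42| = 38
Divide by original and multiply by 100:
38 / 42 x 100 = 90.4761...% ≈ 90.48%

90.48%


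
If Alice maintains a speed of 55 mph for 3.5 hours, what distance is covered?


Use the formula: distance = speed x time
Speed = 55 mph, Time = 3.5 hours
55 x 3.5 = 192.5 miles

192.5 miles


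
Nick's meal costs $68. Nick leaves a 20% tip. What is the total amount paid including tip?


Calculate the tip:
20% of $68 = $13.60
Add tip to meal cost:
$68 + $13.60 = $81.60

$81.60


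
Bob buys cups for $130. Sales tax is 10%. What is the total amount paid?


Calculate the tax:
10% of $130 = $13
Add tax to price:
$130 + $13 = $143

$143


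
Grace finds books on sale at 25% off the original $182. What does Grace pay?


Calculate the discount amount:
25% of $182 = $45.50
Subtract from original:
$182 - $45.50 = $136.50

$136.50


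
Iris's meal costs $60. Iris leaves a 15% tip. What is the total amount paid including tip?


Calculate the tip:
15% of $60 = $9
Add tip to meal cost:
$60 + $9 = $69

$69


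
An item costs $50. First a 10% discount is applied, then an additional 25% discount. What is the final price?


First discount:
10% of $50 = $5
Price after first discount:
$50 - $5 = $45
Second discount:
25% of $45 = $11.25
Final price:
$45 - $11.25 = $33.75

$33.75


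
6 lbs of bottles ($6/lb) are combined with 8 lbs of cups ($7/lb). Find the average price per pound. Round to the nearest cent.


Cost of bottles:
6 x $6 = $36
Cost of cups:
8 x $7 = $56
Total cost: $36 + $56 = $92
Total weight: 14 lbs
Average: $92 / 14 = $6.5714... ≈ $6.57/lb

$6.57/lb


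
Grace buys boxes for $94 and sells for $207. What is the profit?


Selling price = $207
Cost price = $94
Profit = selling price - cost price:
Profit = $207 - $94 = $113

$113


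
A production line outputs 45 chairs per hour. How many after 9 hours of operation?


Production rate: 45 chairs per hour
Time: 9 hours
Total: 45 x 9 = 405 chairs

405 chairs


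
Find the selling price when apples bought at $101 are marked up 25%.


Calculate the markup amount:
25% of $101 = $25.25
Add to cost:
$101 + $25.25 = $126.25

$126.25


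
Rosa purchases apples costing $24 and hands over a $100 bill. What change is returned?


Start with the amount paid:
$100
Subtract the price:
$100 - $24 = $76

$76


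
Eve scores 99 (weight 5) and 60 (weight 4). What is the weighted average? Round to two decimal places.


Weighted sum:
5 x 99 + 4 x 60 = 735
Total weight:
5 + 4 = 9
Weighted average:
735 / 9 = 81.6666... ≈ 81.67

81.67


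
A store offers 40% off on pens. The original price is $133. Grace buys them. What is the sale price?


Calculate the discount amount:
40% of $133 = $53.20
Subtract from original:
$133 - $53.20 = $79.80

$79.80


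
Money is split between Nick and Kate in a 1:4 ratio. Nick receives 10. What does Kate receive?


Find the multiplier:
10 / 1 = 10
Apply to Kate's share:
4 x 10 = 40

40


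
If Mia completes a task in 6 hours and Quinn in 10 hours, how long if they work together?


Mia's rate: 1/6 of the job per hour
Quinn's rate: 1/10 of the job per hour
Combined rate: 1/6 + 1/10 = 4/15 per hour
Time = 1 / (4/15) = 15/4 = 3.75 hours

3.75 hours


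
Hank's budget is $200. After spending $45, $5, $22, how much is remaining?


Add up expenses:
$45 + $5 + $22 = $72
Subtract from budget:
$200 - $72 = $128

$128


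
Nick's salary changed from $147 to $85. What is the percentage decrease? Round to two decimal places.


Find the absolute change:
|85 - 147| = 62
Divide by original and multiply by 100:
62 / 147 x 100 = 42.1768...% ≈ 42.18%

42.18%


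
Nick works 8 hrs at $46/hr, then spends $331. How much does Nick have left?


Calculate earnings:
8 x $46 = $368
Subtract spending:
$368 - $331 = $37

$37


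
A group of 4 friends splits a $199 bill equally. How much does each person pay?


Total bill: $199
Number of people: 4
Each pays: $199 / 4 = $49.75

$49.75


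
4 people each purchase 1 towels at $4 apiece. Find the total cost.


Cost per person:
1 x $4 = $4
Group total:
4 x $4 = $16

$16


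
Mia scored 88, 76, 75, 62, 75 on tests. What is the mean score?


Add the scores:
88 + 76 + 75 + 62 + 75 = 376
Divide by the number of tests:
376 / 5 = 75.2

75.2


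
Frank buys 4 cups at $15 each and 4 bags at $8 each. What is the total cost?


Cost of cups:
4 x $15 = $60
Cost of bags:
4 x $8 = $32
Add both:
$60 + $32 = $92

$92


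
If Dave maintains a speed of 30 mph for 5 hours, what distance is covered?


Use the formula: distance = speed x time
Speed = 30 mph, Time = 5 hours
30 x 5 = 150 miles

150 miles


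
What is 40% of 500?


Convert percentage to decimal:
40% = 0.4
Multiply:
500 x 0.4 = 200

200


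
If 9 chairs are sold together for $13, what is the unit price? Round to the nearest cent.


Total cost: $13
Number of items: 9
Unit price: $13 / 9 = $1.4444... ≈ $1.44

$1.44


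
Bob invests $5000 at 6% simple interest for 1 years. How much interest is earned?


Use the formula I = P x R x T / 100
P x R x T = 5000 x 6 x 1 = 30000
I = 30000 / 100 = $300

$300


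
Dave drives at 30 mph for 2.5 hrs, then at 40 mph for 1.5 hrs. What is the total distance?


Leg 1 distance:
30 x 2.5 = 75 miles
Leg 2 distance:
40 x 1.5 = 60 miles
Total distance:
75 + 60 = 135 miles

135 miles


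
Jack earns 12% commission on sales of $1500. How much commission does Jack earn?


Convert rate to decimal:
12% = 0.12
Multiply by sales:
$1500 x 0.12 = $180

$180


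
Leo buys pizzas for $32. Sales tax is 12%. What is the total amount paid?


Calculate the tax:
12% of $32 = $3.84
Add tax to price:
$32 + $3.84 = $35.84

$35.84


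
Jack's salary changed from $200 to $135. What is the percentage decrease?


Find the absolute change:
|135 - 200| = 65
Divide by original and multiply by 100:
65 / 200 x 100 = 32.5%

32.5%


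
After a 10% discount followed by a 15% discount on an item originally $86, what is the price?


First discount:
10% of $86 = $8.60
Price after first discount:
$86 - $8.60 = $77.40
Second discount:
15% of $77.40 = $11.61
Final price:
$77.40 - $11.61 = $65.79

$65.79


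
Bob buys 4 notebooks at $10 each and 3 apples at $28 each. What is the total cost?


Cost of notebooks:
4 x $10 = $40
Cost of apples:
3 x $28 = $84
Add both:
$40 + $84 = $124

$124


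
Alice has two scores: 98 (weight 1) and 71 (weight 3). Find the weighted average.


Weighted sum:
1 x 98 + 3 x 71 = 311
Total weight:
1 + 3 = 4
Weighted average:
311 / 4 = 77.75

77.75


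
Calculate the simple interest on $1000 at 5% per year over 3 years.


Use the formula I = P x R x T / 100
P x R x T = 1000 x 5 x 3 = 15000
I = 15000 / 100 = $150

$150


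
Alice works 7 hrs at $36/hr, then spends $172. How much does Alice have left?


Calculate earnings:
7 x $36 = $252
Subtract spending:
$252 - $172 = $80

$80


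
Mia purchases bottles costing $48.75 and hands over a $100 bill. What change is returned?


Start with the amount paid:
$100
Subtract the price:
$100 - $48.75 = $51.25

$51.25


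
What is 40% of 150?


Convert percentage to decimal:
40% = 0.4
Multiply:
150 x 0.4 = 60

60


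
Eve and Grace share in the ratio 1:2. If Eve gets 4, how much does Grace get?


Find the multiplier:
4 / 1 = 4
Apply to Grace's share:
2 x 4 = 8

8


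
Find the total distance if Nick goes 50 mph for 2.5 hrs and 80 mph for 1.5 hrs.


Leg 1 distance:
50 x 2.5 = 125 miles
Leg 2 distance:
80 x 1.5 = 120 miles
Total distance:
125 + 120 = 245 miles

245 miles


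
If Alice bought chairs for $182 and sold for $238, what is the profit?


Selling price = $238
Cost price = $182
Profit = selling price - cost price:
Profit = $238 - $182 = $56

$56


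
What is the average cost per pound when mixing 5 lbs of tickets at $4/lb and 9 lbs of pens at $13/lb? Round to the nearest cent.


Cost of tickets:
5 x $4 = $20
Cost of pens:
9 x $13 = $117
Total cost: $20 + $117 = $137
Total weight: 14 lbs
Average: $137 / 14 = $9.7857... ≈ $9.79/lb

$9.79/lb


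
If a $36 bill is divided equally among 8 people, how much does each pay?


Total bill: $36
Number of people: 8
Each pays: $36 / 8 = $4.50

$4.50
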